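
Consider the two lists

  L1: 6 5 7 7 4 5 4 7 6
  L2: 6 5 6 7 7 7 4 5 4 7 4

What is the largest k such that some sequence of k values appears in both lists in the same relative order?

8

Let dp[i][j] be the LCS length of the first i values of L1 and the first j values of L2. dp[i][j] = dp[i-1][j-1]+1 when the i-th and j-th values match, else max(dp[i-1][j], dp[i][j-1]).
    ·  6  5  6  7  7  7  4  5  4  7  4
 ·  0  0  0  0  0  0  0  0  0  0  0  0
 6  0  1  1  1  1  1  1  1  1  1  1  1
 5  0  1  2  2  2  2  2  2  2  2  2  2
 7  0  1  2  2  3  3  3  3  3  3  3  3
 7  0  1  2  2  3  4  4  4  4  4  4  4
 4  0  1  2  2  3  4  4  5  5  5  5  5
 5  0  1  2  2  3  4  4  5  6  6  6  6
 4  0  1  2  2  3  4  4  5  6  7  7  7
 7  0  1  2  2  3  4  5  5  6  7  8  8
 6  0  1  2  3  3  4  5  5  6  7  8  8
dp[9][11] = 8. One LCS (by backtracking along matches): 6, 5, 7, 7, 4, 5, 4, 7.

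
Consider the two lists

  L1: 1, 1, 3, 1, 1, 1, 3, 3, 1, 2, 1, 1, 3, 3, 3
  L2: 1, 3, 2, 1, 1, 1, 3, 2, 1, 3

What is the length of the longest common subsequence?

Let dp[i][j] be the LCS length of the first i values of L1 and the first j values of L2. dp[i][j] = dp[i-1][j-1]+1 when the i-th and j-th values match, else max(dp[i-1][j], dp[i][j-1]).
    ·  1  3  2  1  1  1  3  2  1  3
 ·  0  0  0  0  0  0  0  0  0  0  0
 1  0  1  1  1  1  1  1  1  1  1  1
 1  0  1  1  1  2  2  2  2  2  2  2
 3  0  1  2  2  2  2  2  3  3  3  3
 1  0  1  2  2  3  3  3  3  3  4  4
 1  0  1  2  2  3  4  4  4  4  4  4
 1  0  1  2  2  3  4  5  5  5  5  5
 3  0  1  2  2  3  4  5  6  6  6  6
 3  0  1  2  2  3  4  5  6  6  6  7
 1  0  1  2  2  3  4  5  6  6  7  7
 2  0  1  2  3  3  4  5  6  7  7  7
 1  0  1  2  3  4  4  5  6  7  8  8
 1  0  1  2  3  4  5  5  6  7  8  8
 3  0  1  2  3  4  5  5  6  7  8  9
 3  0  1  2  3  4  5  5  6  7  8  9
 3  0  1  2  3  4  5  5  6  7  8  9
dp[15][10] = 9. One LCS (by backtracking along matches): 1, 3, 1, 1, 1, 3, 2, 1, 3.

9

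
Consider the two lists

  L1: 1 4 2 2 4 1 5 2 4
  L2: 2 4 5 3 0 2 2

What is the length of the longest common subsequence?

Let dp[i][j] be the LCS length of the first i values of L1 and the first j values of L2. dp[i][j] = dp[i-1][j-1]+1 when the i-th and j-th values match, else max(dp[i-1][j], dp[i][j-1]).
    ·  2  4  5  3  0  2  2
 ·  0  0  0  0  0  0  0  0
 1  0  0  0  0  0  0  0  0
 4  0  0  1  1  1  1  1  1
 2  0  1  1  1  1  1  2  2
 2  0  1  1  1  1  1  2  3
 4  0  1  2  2  2  2  2  3
 1  0  1  2  2  2  2  2  3
 5  0  1  2  3  3  3  3  3
 2  0  1  2  3  3  3  4  4
 4  0  1  2  3  3  3  4  4
dp[9][7] = 4. One LCS (by backtracking along matches): 2, 4, 5, 2.

4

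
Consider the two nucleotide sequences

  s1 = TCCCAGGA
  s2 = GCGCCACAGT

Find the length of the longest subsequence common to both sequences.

5

Let dp[i][j] be the LCS length of the first i bases of s1 and the first j bases of s2. dp[i][j] = dp[i-1][j-1]+1 when the i-th and j-th bases match, else max(dp[i-1][j], dp[i][j-1]).
    ·  G  C  G  C  C  A  C  A  G  T
 ·  0  0  0  0  0  0  0  0  0  0  0
 T  0  0  0  0  0  0  0  0  0  0  1
 C  0  0  1  1  1  1  1  1  1  1  1
 C  0  0  1  1  2  2  2  2  2  2  2
 C  0  0  1  1  2  3  3  3  3  3  3
 A  0  0  1  1  2  3  4  4  4  4  4
 G  0  1  1  2  2  3  4  4  4  5  5
 G  0  1  1  2  2  3  4  4  4  5  5
 A  0  1  1  2  2  3  4  4  5  5  5
dp[8][10] = 5. One LCS (by backtracking along matches): CCCAG.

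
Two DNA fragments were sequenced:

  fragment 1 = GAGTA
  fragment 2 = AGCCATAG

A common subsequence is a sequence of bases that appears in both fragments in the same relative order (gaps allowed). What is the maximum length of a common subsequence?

Pick G [1,2] → A [2,5] → T [4,6] → A [5,7]; all 4 bases appear in both, in order, and the DP table's final entry dp[5][8] is also 4, so no common subsequence is longer.

4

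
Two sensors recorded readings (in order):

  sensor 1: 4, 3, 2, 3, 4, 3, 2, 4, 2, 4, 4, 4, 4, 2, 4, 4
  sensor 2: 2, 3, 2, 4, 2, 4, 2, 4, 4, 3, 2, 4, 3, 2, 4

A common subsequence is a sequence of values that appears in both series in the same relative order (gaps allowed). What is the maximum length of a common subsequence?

Pick 3 [2,2] → 2 [3,3] → 4 [5,4] → 2 [7,5] → 4 [8,6] → 2 [9,7] → 4 [10,8] → 4 [11,9] → 4 [12,12] → 2 [14,14] → 4 [16,15]; all 11 values appear in both, in order. The LCS DP gives dp[16][15] = 11, so this is optimal.

11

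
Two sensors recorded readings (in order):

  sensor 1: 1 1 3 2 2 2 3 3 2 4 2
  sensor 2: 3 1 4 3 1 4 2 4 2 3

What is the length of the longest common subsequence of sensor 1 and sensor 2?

5

One common subsequence of length 5: 1 [1,2], then 1 [2,5], then 2 [4,7], then 2 [6,9], then 3 [8,10]. dp[11][10] = 5 confirms this is the maximum.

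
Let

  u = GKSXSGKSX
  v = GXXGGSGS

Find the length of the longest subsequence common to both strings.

Let dp[i][j] be the LCS length of the first i characters of u and the first j characters of v. dp[i][j] = dp[i-1][j-1]+1 when the i-th and j-th characters match, else max(dp[i-1][j], dp[i][j-1]).
    ·  G  X  X  G  G  S  G  S
 ·  0  0  0  0  0  0  0  0  0
 G  0  1  1  1  1  1  1  1  1
 K  0  1  1  1  1  1  1  1  1
 S  0  1  1  1  1  1  2  2  2
 X  0  1  2  2  2  2  2  2  2
 S  0  1  2  2  2  2  3  3  3
 G  0  1  2  2  3  3  3  4  4
 K  0  1  2  2  3  3  3  4  4
 S  0  1  2  2  3  3  4  4  5
 X  0  1  2  3  3  3  4  4  5
dp[9][8] = 5. One LCS (by backtracking along matches): GXSGS.

5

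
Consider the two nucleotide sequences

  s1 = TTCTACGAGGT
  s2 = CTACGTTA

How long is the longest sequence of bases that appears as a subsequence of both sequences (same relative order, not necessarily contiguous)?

6

Let dp[i][j] be the LCS length of the first i bases of s1 and the first j bases of s2. dp[i][j] = dp[i-1][j-1]+1 when the i-th and j-th bases match, else max(dp[i-1][j], dp[i][j-1]).
    ·  C  T  A  C  G  T  T  A
 ·  0  0  0  0  0  0  0  0  0
 T  0  0  1  1  1  1  1  1  1
 T  0  0  1  1  1  1  2  2  2
 C  0  1  1  1  2  2  2  2  2
 T  0  1  2  2  2  2  3  3  3
 A  0  1  2  3  3  3  3  3  4
 C  0  1  2  3  4  4  4  4  4
 G  0  1  2  3  4  5  5  5  5
 A  0  1  2  3  4  5  5  5  6
 G  0  1  2  3  4  5  5  5  6
 G  0  1  2  3  4  5  5  5  6
 T  0  1  2  3  4  5  6  6  6
dp[11][8] = 6. One LCS (by backtracking along matches): CTACGA.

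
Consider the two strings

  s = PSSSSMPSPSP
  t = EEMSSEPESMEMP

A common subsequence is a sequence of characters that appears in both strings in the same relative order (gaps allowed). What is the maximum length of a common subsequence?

Pick S (s #2, t #4); then S (s #3, t #5); then S (s #4, t #9); then M (s #6, t #12); then P (s #11, t #13); all 5 characters appear in both, in order. dp[11][13] = 5 confirms this is the maximum.

5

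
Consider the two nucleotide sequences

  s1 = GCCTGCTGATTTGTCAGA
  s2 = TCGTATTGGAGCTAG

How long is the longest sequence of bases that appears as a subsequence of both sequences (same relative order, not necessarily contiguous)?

One common subsequence of length 10: C at s1[3]=s2[2]; then G at s1[5]=s2[3]; then T at s1[7]=s2[4]; then A at s1[9]=s2[5]; then T at s1[10]=s2[6]; then T at s1[11]=s2[7]; then G at s1[13]=s2[11]; then T at s1[14]=s2[13]; then A at s1[16]=s2[14]; then G at s1[17]=s2[15]. The LCS DP gives dp[18][15] = 10, so this is optimal.

10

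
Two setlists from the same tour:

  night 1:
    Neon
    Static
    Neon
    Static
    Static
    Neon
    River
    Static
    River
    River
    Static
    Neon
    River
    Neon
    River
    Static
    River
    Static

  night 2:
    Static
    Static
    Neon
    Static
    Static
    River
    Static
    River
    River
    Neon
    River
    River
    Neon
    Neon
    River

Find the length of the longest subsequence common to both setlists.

Match Static [2,2]; then Neon [3,3]; then Static [4,4]; then Static [5,5]; then River [7,6]; then Static [8,7]; then River [9,8]; then River [10,9]; then Neon [12,10]; then River [13,12]; then Neon [14,14]; then River [17,15] — 12 songs in the same relative order in both. Since dp[18][15] = 12, nothing longer is possible.

12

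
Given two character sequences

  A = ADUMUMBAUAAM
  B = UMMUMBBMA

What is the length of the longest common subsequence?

6

One common subsequence of length 6: U (A #3, B #1), M (A #4, B #3), U (A #5, B #4), M (A #6, B #5), B (A #7, B #7), A (A #11, B #9), and the DP table's final entry dp[12][9] is also 6, so no common subsequence is longer.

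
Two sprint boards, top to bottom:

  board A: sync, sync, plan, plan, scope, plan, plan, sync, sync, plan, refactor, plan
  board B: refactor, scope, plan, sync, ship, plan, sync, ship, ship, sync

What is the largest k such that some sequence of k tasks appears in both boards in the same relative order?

Pick scope [5,2]; then plan [6,3]; then plan [7,6]; then sync [8,7]; then sync [9,10]; all 5 tasks appear in both, in order. The LCS DP gives dp[12][10] = 5, so this is optimal.

5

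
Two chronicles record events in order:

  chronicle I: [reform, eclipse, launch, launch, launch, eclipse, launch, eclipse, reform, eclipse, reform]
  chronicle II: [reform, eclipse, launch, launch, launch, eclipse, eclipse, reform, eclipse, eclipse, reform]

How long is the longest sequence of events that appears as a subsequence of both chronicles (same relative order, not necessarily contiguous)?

One common subsequence of length 10: reform (chronicle I #1, chronicle II #1), then eclipse (chronicle I #2, chronicle II #2), then launch (chronicle I #3, chronicle II #3), then launch (chronicle I #4, chronicle II #4), then launch (chronicle I #5, chronicle II #5), then eclipse (chronicle I #6, chronicle II #6), then eclipse (chronicle I #8, chronicle II #7), then reform (chronicle I #9, chronicle II #8), then eclipse (chronicle I #10, chronicle II #10), then reform (chronicle I #11, chronicle II #11). Since dp[11][11] = 10, nothing longer is possible.

10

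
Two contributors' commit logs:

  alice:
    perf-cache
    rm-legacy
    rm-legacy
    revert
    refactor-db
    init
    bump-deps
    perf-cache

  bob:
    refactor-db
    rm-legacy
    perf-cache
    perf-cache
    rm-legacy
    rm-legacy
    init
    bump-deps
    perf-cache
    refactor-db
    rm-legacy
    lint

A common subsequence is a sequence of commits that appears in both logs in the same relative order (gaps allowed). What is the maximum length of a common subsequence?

6

Match perf-cache (alice #1, bob #4), then rm-legacy (alice #2, bob #5), then rm-legacy (alice #3, bob #6), then init (alice #6, bob #7), then bump-deps (alice #7, bob #8), then perf-cache (alice #8, bob #9) — 6 commits in the same relative order in both. The LCS DP gives dp[8][12] = 6, so this is optimal.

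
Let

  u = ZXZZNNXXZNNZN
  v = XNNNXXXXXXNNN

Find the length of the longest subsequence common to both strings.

8

Taking X [2,1], N [5,3], N [6,4], X [7,9], X [8,10], N [10,11], N [11,12], N [13,13] gives a common subsequence of length 8. Since dp[13][13] = 8, nothing longer is possible.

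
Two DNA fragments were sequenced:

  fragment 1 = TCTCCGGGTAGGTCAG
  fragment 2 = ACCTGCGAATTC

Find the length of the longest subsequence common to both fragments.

Pick C [2,3], T [3,4], C [5,6], G [6,7], T [9,10], T [13,11], C [14,12]; all 7 bases appear in both, in order. Since dp[16][12] = 7, nothing longer is possible.

7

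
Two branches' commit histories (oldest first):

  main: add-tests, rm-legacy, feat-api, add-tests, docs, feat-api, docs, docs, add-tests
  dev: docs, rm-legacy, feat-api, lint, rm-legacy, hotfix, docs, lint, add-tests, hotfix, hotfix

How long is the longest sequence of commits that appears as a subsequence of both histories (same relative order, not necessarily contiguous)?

Match rm-legacy at main[2]=dev[2]; then feat-api at main[3]=dev[3]; then docs at main[5]=dev[7]; then add-tests at main[9]=dev[9] — 4 commits in the same relative order in both. Since dp[9][11] = 4, nothing longer is possible.

4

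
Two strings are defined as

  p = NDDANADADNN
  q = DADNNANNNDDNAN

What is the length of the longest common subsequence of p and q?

8

Match D (p #2, q #1); then D (p #3, q #3); then A (p #4, q #6); then N (p #5, q #9); then D (p #7, q #10); then D (p #9, q #11); then N (p #10, q #12); then N (p #11, q #14) — 8 characters in the same relative order in both. Since dp[11][14] = 8, nothing longer is possible.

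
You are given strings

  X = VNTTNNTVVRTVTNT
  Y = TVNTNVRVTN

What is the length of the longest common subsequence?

Taking V (X #1, Y #2); then N (X #2, Y #3); then T (X #4, Y #4); then N (X #6, Y #5); then V (X #9, Y #6); then R (X #10, Y #7); then V (X #12, Y #8); then T (X #13, Y #9); then N (X #14, Y #10) gives a common subsequence of length 9. Since dp[15][10] = 9, nothing longer is possible.

9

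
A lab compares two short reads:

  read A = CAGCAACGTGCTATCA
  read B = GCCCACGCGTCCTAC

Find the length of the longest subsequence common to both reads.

Taking C at read A[1]=read B[4], then A at read A[2]=read B[5], then G at read A[3]=read B[7], then C at read A[7]=read B[8], then G at read A[8]=read B[9], then T at read A[9]=read B[10], then C at read A[11]=read B[12], then T at read A[12]=read B[13], then A at read A[13]=read B[14], then C at read A[15]=read B[15] gives a common subsequence of length 10. Since dp[16][15] = 10, nothing longer is possible.

10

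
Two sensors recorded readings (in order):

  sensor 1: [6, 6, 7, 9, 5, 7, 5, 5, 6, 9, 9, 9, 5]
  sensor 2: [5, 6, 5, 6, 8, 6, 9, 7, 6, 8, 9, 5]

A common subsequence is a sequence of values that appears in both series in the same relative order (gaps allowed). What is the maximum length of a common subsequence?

Pick 6 at sensor 1[1]=sensor 2[4], then 6 at sensor 1[2]=sensor 2[6], then 9 at sensor 1[4]=sensor 2[7], then 7 at sensor 1[6]=sensor 2[8], then 6 at sensor 1[9]=sensor 2[9], then 9 at sensor 1[12]=sensor 2[11], then 5 at sensor 1[13]=sensor 2[12]; all 7 values appear in both, in order. dp[13][12] = 7 confirms this is the maximum.

7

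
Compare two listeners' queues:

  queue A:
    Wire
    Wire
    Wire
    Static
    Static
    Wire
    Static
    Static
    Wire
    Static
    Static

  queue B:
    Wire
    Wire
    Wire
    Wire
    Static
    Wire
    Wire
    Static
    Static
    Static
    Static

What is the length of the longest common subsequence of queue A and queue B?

9

Pick Wire at queue A[1]=queue B[2], Wire at queue A[2]=queue B[3], Wire at queue A[3]=queue B[4], Static at queue A[4]=queue B[5], Wire at queue A[6]=queue B[7], Static at queue A[7]=queue B[8], Static at queue A[8]=queue B[9], Static at queue A[10]=queue B[10], Static at queue A[11]=queue B[11]; all 9 songs appear in both, in order. dp[11][11] = 9 confirms this is the maximum.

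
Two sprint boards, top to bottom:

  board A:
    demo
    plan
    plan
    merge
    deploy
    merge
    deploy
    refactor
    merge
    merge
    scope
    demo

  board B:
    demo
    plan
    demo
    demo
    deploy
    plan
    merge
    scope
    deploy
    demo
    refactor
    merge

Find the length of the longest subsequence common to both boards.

Taking demo [1,1], then plan [2,2], then plan [3,6], then merge [4,7], then deploy [5,9], then refactor [8,11], then merge [10,12] gives a common subsequence of length 7. dp[12][12] = 7 confirms this is the maximum.

7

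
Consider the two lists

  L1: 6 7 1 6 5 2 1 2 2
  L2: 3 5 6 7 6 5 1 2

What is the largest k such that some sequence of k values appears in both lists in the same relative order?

One common subsequence of length 6: 6 at L1[1]=L2[3] → 7 at L1[2]=L2[4] → 6 at L1[4]=L2[5] → 5 at L1[5]=L2[6] → 1 at L1[7]=L2[7] → 2 at L1[9]=L2[8]. dp[9][8] = 6 confirms this is the maximum.

6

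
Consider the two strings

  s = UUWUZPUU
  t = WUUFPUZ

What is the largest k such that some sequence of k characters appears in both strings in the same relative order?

Taking U (s #1, t #2) → U (s #2, t #3) → U (s #4, t #6) → Z (s #5, t #7) gives a common subsequence of length 4, and the DP table's final entry dp[8][7] is also 4, so no common subsequence is longer.

4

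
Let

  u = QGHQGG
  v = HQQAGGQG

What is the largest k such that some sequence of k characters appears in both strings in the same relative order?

4

Match Q at u[1]=v[3], then G at u[2]=v[6], then Q at u[4]=v[7], then G at u[6]=v[8] — 4 characters in the same relative order in both, and the DP table's final entry dp[6][8] is also 4, so no common subsequence is longer.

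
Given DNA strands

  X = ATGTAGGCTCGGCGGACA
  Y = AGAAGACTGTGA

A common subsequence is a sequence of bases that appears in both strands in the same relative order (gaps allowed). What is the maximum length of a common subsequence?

Match A at X[1]=Y[1] → G at X[3]=Y[2] → A at X[5]=Y[4] → G at X[6]=Y[5] → C at X[8]=Y[7] → T at X[9]=Y[8] → G at X[11]=Y[9] → G at X[15]=Y[11] → A at X[18]=Y[12] — 9 bases in the same relative order in both. dp[18][12] = 9 confirms this is the maximum.

9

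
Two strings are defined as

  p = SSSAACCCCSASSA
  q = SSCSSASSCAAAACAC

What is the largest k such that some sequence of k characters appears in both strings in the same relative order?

8

Pick S (p #1, q #1), then S (p #2, q #2), then S (p #3, q #4), then S (p #10, q #5), then A (p #11, q #6), then S (p #12, q #7), then S (p #13, q #8), then A (p #14, q #15); all 8 characters appear in both, in order. dp[14][16] = 8 confirms this is the maximum.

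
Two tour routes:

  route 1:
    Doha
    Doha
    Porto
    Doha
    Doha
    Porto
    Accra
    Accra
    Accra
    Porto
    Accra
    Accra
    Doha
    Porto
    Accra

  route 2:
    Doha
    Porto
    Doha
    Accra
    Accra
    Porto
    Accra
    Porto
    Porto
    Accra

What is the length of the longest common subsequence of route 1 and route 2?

One common subsequence of length 9: Doha [2,1], Porto [3,2], Doha [5,3], Accra [7,4], Accra [8,5], Accra [9,7], Porto [10,8], Porto [14,9], Accra [15,10]. dp[15][10] = 9 confirms this is the maximum.

9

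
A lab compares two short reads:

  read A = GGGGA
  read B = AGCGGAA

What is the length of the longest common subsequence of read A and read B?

4

Let dp[i][j] be the LCS length of the first i bases of read A and the first j bases of read B. dp[i][j] = dp[i-1][j-1]+1 when the i-th and j-th bases match, else max(dp[i-1][j], dp[i][j-1]).
    ·  A  G  C  G  G  A  A
 ·  0  0  0  0  0  0  0  0
 G  0  0  1  1  1  1  1  1
 G  0  0  1  1  2  2  2  2
 G  0  0  1  1  2  3  3  3
 G  0  0  1  1  2  3  3  3
 A  0  1  1  1  2  3  4  4
dp[5][7] = 4. One LCS (by backtracking along matches): GGGA.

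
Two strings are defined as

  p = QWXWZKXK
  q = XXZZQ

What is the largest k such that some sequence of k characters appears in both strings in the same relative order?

2

Let dp[i][j] be the LCS length of the first i characters of p and the first j characters of q. dp[i][j] = dp[i-1][j-1]+1 when the i-th and j-th characters match, else max(dp[i-1][j], dp[i][j-1]).
    ·  X  X  Z  Z  Q
 ·  0  0  0  0  0  0
 Q  0  0  0  0  0  1
 W  0  0  0  0  0  1
 X  0  1  1  1  1  1
 W  0  1  1  1  1  1
 Z  0  1  1  2  2  2
 K  0  1  1  2  2  2
 X  0  1  2  2  2  2
 K  0  1  2  2  2  2
dp[8][5] = 2. One LCS (by backtracking along matches): XZ.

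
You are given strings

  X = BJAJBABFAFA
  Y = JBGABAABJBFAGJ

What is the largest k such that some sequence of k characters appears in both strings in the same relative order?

7

Pick B at X[1]=Y[2], A at X[3]=Y[4], B at X[5]=Y[5], A at X[6]=Y[7], B at X[7]=Y[10], F at X[8]=Y[11], A at X[9]=Y[12]; all 7 characters appear in both, in order, and the DP table's final entry dp[11][14] is also 7, so no common subsequence is longer.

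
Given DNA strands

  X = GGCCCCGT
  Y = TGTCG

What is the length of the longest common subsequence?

3

Let dp[i][j] be the LCS length of the first i bases of X and the first j bases of Y. dp[i][j] = dp[i-1][j-1]+1 when the i-th and j-th bases match, else max(dp[i-1][j], dp[i][j-1]).
    ·  T  G  T  C  G
 ·  0  0  0  0  0  0
 G  0  0  1  1  1  1
 G  0  0  1  1  1  2
 C  0  0  1  1  2  2
 C  0  0  1  1  2  2
 C  0  0  1  1  2  2
 C  0  0  1  1  2  2
 G  0  0  1  1  2  3
 T  0  1  1  2  2  3
dp[8][5] = 3. One LCS (by backtracking along matches): GCG.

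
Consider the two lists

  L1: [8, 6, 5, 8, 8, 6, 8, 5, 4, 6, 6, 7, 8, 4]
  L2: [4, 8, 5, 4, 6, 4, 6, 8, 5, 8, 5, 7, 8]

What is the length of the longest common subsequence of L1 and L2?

One common subsequence of length 7: 8 at L1[1]=L2[2] → 6 at L1[2]=L2[7] → 5 at L1[3]=L2[9] → 8 at L1[7]=L2[10] → 5 at L1[8]=L2[11] → 7 at L1[12]=L2[12] → 8 at L1[13]=L2[13]. The LCS DP gives dp[14][13] = 7, so this is optimal.

7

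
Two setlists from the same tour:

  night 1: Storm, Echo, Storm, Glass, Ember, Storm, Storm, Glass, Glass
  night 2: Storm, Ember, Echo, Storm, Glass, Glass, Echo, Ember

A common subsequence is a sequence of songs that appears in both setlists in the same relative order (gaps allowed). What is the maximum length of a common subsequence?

5

Taking Storm (night 1 #1, night 2 #1) → Echo (night 1 #2, night 2 #3) → Storm (night 1 #3, night 2 #4) → Glass (night 1 #4, night 2 #6) → Ember (night 1 #5, night 2 #8) gives a common subsequence of length 5. The LCS DP gives dp[9][8] = 5, so this is optimal.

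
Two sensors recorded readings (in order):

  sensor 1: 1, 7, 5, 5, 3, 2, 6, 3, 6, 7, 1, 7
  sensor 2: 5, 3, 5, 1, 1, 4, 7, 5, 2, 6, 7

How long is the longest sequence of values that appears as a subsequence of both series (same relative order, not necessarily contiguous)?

Match 1 [1,5] → 7 [2,7] → 5 [4,8] → 2 [6,9] → 6 [9,10] → 7 [12,11] — 6 values in the same relative order in both. dp[12][11] = 6 confirms this is the maximum.

6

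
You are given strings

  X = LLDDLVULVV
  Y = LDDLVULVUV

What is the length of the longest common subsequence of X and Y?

Let dp[i][j] be the LCS length of the first i characters of X and the first j characters of Y. dp[i][j] = dp[i-1][j-1]+1 when the i-th and j-th characters match, else max(dp[i-1][j], dp[i][j-1]).
    ·  L  D  D  L  V  U  L  V  U  V
 ·  0  0  0  0  0  0  0  0  0  0  0
 L  0  1  1  1  1  1  1  1  1  1  1
 L  0  1  1  1  2  2  2  2  2  2  2
 D  0  1  2  2  2  2  2  2  2  2  2
 D  0  1  2  3  3  3  3  3  3  3  3
 L  0  1  2  3  4  4  4  4  4  4  4
 V  0  1  2  3  4  5  5  5  5  5  5
 U  0  1  2  3  4  5  6  6  6  6  6
 L  0  1  2  3  4  5  6  7  7  7  7
 V  0  1  2  3  4  5  6  7  8  8  8
 V  0  1  2  3  4  5  6  7  8  8  9
dp[10][10] = 9. One LCS (by backtracking along matches): LDDLVULVV.

9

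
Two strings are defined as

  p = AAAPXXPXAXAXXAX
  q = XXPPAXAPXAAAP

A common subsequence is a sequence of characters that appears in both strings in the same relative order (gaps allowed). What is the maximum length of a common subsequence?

One common subsequence of length 8: X (p #5, q #1), then X (p #6, q #2), then P (p #7, q #4), then X (p #8, q #6), then A (p #9, q #7), then X (p #10, q #9), then A (p #11, q #11), then A (p #14, q #12). Since dp[15][13] = 8, nothing longer is possible.

8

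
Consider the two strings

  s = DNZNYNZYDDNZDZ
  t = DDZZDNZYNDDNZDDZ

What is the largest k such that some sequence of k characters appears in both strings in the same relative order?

11

Taking D [1,5], then N [2,6], then Z [3,7], then Y [5,8], then N [6,9], then D [9,10], then D [10,11], then N [11,12], then Z [12,13], then D [13,15], then Z [14,16] gives a common subsequence of length 11. Since dp[14][16] = 11, nothing longer is possible.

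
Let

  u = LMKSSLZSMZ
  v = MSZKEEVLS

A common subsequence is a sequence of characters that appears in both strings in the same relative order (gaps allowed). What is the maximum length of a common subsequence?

Let dp[i][j] be the LCS length of the first i characters of u and the first j characters of v. dp[i][j] = dp[i-1][j-1]+1 when the i-th and j-th characters match, else max(dp[i-1][j], dp[i][j-1]).
    ·  M  S  Z  K  E  E  V  L  S
 ·  0  0  0  0  0  0  0  0  0  0
 L  0  0  0  0  0  0  0  0  1  1
 M  0  1  1  1  1  1  1  1  1  1
 K  0  1  1  1  2  2  2  2  2  2
 S  0  1  2  2  2  2  2  2  2  3
 S  0  1  2  2  2  2  2  2  2  3
 L  0  1  2  2  2  2  2  2  3  3
 Z  0  1  2  3  3  3  3  3  3  3
 S  0  1  2  3  3  3  3  3  3  4
 M  0  1  2  3  3  3  3  3  3  4
 Z  0  1  2  3  3  3  3  3  3  4
dp[10][9] = 4. One LCS (by backtracking along matches): MKLS.

4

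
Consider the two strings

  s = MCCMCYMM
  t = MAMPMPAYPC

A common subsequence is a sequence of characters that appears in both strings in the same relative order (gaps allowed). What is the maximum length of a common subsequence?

3

Taking M [1,3] → M [4,5] → C [5,10] gives a common subsequence of length 3. Since dp[8][10] = 3, nothing longer is possible.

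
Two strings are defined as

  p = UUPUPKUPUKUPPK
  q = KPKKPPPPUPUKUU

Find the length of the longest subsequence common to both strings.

7

One common subsequence of length 7: P (p #3, q #7), P (p #5, q #8), U (p #7, q #9), P (p #8, q #10), U (p #9, q #11), K (p #10, q #12), U (p #11, q #14), and the DP table's final entry dp[14][14] is also 7, so no common subsequence is longer.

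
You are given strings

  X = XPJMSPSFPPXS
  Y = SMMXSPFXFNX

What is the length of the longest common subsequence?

5

Pick X at X[1]=Y[4] → S at X[5]=Y[5] → P at X[6]=Y[6] → F at X[8]=Y[9] → X at X[11]=Y[11]; all 5 characters appear in both, in order. The LCS DP gives dp[12][11] = 5, so this is optimal.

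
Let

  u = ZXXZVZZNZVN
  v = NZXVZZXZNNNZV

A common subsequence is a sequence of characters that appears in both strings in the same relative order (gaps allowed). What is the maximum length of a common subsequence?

8

Let dp[i][j] be the LCS length of the first i characters of u and the first j characters of v. dp[i][j] = dp[i-1][j-1]+1 when the i-th and j-th characters match, else max(dp[i-1][j], dp[i][j-1]).
    ·  N  Z  X  V  Z  Z  X  Z  N  N  N  Z  V
 ·  0  0  0  0  0  0  0  0  0  0  0  0  0  0
 Z  0  0  1  1  1  1  1  1  1  1  1  1  1  1
 X  0  0  1  2  2  2  2  2  2  2  2  2  2  2
 X  0  0  1  2  2  2  2  3  3  3  3  3  3  3
 Z  0  0  1  2  2  3  3  3  4  4  4  4  4  4
 V  0  0  1  2  3  3  3  3  4  4  4  4  4  5
 Z  0  0  1  2  3  4  4  4  4  4  4  4  5  5
 Z  0  0  1  2  3  4  5  5  5  5  5  5  5  5
 N  0  1  1  2  3  4  5  5  5  6  6  6  6  6
 Z  0  1  2  2  3  4  5  5  6  6  6  6  7  7
 V  0  1  2  2  3  4  5  5  6  6  6  6  7  8
 N  0  1  2  2  3  4  5  5  6  7  7  7  7  8
dp[11][13] = 8. One LCS (by backtracking along matches): ZXZZZNZV.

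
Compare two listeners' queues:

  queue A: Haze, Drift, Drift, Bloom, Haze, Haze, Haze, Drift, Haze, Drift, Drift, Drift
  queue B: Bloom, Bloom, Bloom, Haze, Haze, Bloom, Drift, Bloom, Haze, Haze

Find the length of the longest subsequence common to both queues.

Match Haze [1,5] → Drift [3,7] → Bloom [4,8] → Haze [7,9] → Haze [9,10] — 5 songs in the same relative order in both. dp[12][10] = 5 confirms this is the maximum.

5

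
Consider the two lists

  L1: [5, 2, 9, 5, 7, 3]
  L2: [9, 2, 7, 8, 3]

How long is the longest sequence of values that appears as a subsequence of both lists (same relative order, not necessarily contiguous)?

3

Let dp[i][j] be the LCS length of the first i values of L1 and the first j values of L2. dp[i][j] = dp[i-1][j-1]+1 when the i-th and j-th values match, else max(dp[i-1][j], dp[i][j-1]).
    ·  9  2  7  8  3
 ·  0  0  0  0  0  0
 5  0  0  0  0  0  0
 2  0  0  1  1  1  1
 9  0  1  1  1  1  1
 5  0  1  1  1  1  1
 7  0  1  1  2  2  2
 3  0  1  1  2  2  3
dp[6][5] = 3. One LCS (by backtracking along matches): 2, 7, 3.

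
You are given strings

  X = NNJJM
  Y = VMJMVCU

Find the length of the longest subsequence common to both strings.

Let dp[i][j] be the LCS length of the first i characters of X and the first j characters of Y. dp[i][j] = dp[i-1][j-1]+1 when the i-th and j-th characters match, else max(dp[i-1][j], dp[i][j-1]).
    ·  V  M  J  M  V  C  U
 ·  0  0  0  0  0  0  0  0
 N  0  0  0  0  0  0  0  0
 N  0  0  0  0  0  0  0  0
 J  0  0  0  1  1  1  1  1
 J  0  0  0  1  1  1  1  1
 M  0  0  1  1  2  2  2  2
dp[5][7] = 2. One LCS (by backtracking along matches): JM.

2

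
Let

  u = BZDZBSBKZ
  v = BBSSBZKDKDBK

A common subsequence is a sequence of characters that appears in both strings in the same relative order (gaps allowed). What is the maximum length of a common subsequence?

5

Taking B (u #1, v #5); then Z (u #2, v #6); then D (u #3, v #10); then B (u #7, v #11); then K (u #8, v #12) gives a common subsequence of length 5. dp[9][12] = 5 confirms this is the maximum.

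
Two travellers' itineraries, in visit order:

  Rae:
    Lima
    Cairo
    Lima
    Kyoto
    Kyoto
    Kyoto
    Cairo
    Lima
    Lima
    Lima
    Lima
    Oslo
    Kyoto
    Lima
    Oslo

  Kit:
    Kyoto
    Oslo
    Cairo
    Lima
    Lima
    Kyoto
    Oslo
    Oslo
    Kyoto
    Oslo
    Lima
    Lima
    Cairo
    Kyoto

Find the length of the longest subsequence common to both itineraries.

One common subsequence of length 7: Lima [1,4], Lima [3,5], Kyoto [4,6], Kyoto [5,9], Lima [8,11], Lima [9,12], Kyoto [13,14]. Since dp[15][14] = 7, nothing longer is possible.

7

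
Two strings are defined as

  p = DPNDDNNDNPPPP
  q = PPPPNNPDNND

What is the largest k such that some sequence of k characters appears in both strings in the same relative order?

6

Let dp[i][j] be the LCS length of the first i characters of p and the first j characters of q. dp[i][j] = dp[i-1][j-1]+1 when the i-th and j-th characters match, else max(dp[i-1][j], dp[i][j-1]).
    ·  P  P  P  P  N  N  P  D  N  N  D
 ·  0  0  0  0  0  0  0  0  0  0  0  0
 D  0  0  0  0  0  0  0  0  1  1  1  1
 P  0  1  1  1  1  1  1  1  1  1  1  1
 N  0  1  1  1  1  2  2  2  2  2  2  2
 D  0  1  1  1  1  2  2  2  3  3  3  3
 D  0  1  1  1  1  2  2  2  3  3  3  4
 N  0  1  1  1  1  2  3  3  3  4  4  4
 N  0  1  1  1  1  2  3  3  3  4  5  5
 D  0  1  1  1  1  2  3  3  4  4  5  6
 N  0  1  1  1  1  2  3  3  4  5  5  6
 P  0  1  2  2  2  2  3  4  4  5  5  6
 P  0  1  2  3  3  3  3  4  4  5  5  6
 P  0  1  2  3  4  4  4  4  4  5  5  6
 P  0  1  2  3  4  4  4  5  5  5  5  6
dp[13][11] = 6. One LCS (by backtracking along matches): PNDNND.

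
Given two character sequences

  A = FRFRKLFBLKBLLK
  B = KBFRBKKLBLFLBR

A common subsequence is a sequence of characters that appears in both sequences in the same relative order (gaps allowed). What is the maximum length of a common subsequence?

7

One common subsequence of length 7: F (A #1, B #3), then R (A #2, B #4), then K (A #5, B #7), then L (A #6, B #10), then F (A #7, B #11), then L (A #9, B #12), then B (A #11, B #13). Since dp[14][14] = 7, nothing longer is possible.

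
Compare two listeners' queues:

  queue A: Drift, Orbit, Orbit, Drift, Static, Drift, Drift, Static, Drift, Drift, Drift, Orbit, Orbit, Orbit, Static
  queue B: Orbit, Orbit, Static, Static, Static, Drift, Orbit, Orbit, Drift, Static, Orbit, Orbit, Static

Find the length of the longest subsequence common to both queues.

Taking Orbit [2,1] → Orbit [3,2] → Static [5,5] → Drift [6,6] → Drift [7,9] → Static [8,10] → Orbit [13,11] → Orbit [14,12] → Static [15,13] gives a common subsequence of length 9. The LCS DP gives dp[15][13] = 9, so this is optimal.

9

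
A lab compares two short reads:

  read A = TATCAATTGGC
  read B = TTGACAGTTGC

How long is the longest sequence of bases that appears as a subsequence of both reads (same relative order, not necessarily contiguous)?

Pick T [1,2]; then A [2,4]; then C [4,5]; then A [5,6]; then T [7,8]; then T [8,9]; then G [10,10]; then C [11,11]; all 8 bases appear in both, in order. dp[11][11] = 8 confirms this is the maximum.

8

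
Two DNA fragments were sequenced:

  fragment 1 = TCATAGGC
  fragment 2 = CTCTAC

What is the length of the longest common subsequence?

Let dp[i][j] be the LCS length of the first i bases of fragment 1 and the first j bases of fragment 2. dp[i][j] = dp[i-1][j-1]+1 when the i-th and j-th bases match, else max(dp[i-1][j], dp[i][j-1]).
    ·  C  T  C  T  A  C
 ·  0  0  0  0  0  0  0
 T  0  0  1  1  1  1  1
 C  0  1  1  2  2  2  2
 A  0  1  1  2  2  3  3
 T  0  1  2  2  3  3  3
 A  0  1  2  2  3  4  4
 G  0  1  2  2  3  4  4
 G  0  1  2  2  3  4  4
 C  0  1  2  3  3  4  5
dp[8][6] = 5. One LCS (by backtracking along matches): TCTAC.

5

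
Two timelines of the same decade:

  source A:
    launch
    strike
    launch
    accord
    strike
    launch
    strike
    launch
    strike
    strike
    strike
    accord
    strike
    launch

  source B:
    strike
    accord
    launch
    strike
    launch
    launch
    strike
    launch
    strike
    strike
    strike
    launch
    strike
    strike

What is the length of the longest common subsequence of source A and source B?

10

Pick launch [1,3], strike [2,4], launch [3,6], strike [5,7], launch [6,8], strike [7,9], strike [9,10], strike [10,11], strike [11,13], strike [13,14]; all 10 events appear in both, in order. Since dp[14][14] = 10, nothing longer is possible.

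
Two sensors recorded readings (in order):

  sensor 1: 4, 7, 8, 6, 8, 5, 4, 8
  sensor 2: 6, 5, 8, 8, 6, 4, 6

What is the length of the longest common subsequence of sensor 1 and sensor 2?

One common subsequence of length 3: 8 (sensor 1 #3, sensor 2 #4), then 6 (sensor 1 #4, sensor 2 #5), then 4 (sensor 1 #7, sensor 2 #6). dp[8][7] = 3 confirms this is the maximum.

3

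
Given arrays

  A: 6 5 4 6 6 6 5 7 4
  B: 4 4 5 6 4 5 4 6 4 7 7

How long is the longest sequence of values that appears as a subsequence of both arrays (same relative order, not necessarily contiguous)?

5

Let dp[i][j] be the LCS length of the first i values of A and the first j values of B. dp[i][j] = dp[i-1][j-1]+1 when the i-th and j-th values match, else max(dp[i-1][j], dp[i][j-1]).
    ·  4  4  5  6  4  5  4  6  4  7  7
 ·  0  0  0  0  0  0  0  0  0  0  0  0
 6  0  0  0  0  1  1  1  1  1  1  1  1
 5  0  0  0  1  1  1  2  2  2  2  2  2
 4  0  1  1  1  1  2  2  3  3  3  3  3
 6  0  1  1  1  2  2  2  3  4  4  4  4
 6  0  1  1  1  2  2  2  3  4  4  4  4
 6  0  1  1  1  2  2  2  3  4  4  4  4
 5  0  1  1  2  2  2  3  3  4  4  4  4
 7  0  1  1  2  2  2  3  3  4  4  5  5
 4  0  1  2  2  2  3  3  4  4  5  5  5
dp[9][11] = 5. One LCS (by backtracking along matches): 6, 5, 4, 6, 7.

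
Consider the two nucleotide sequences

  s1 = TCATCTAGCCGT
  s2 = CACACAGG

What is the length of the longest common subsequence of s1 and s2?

Let dp[i][j] be the LCS length of the first i bases of s1 and the first j bases of s2. dp[i][j] = dp[i-1][j-1]+1 when the i-th and j-th bases match, else max(dp[i-1][j], dp[i][j-1]).
    ·  C  A  C  A  C  A  G  G
 ·  0  0  0  0  0  0  0  0  0
 T  0  0  0  0  0  0  0  0  0
 C  0  1  1  1  1  1  1  1  1
 A  0  1  2  2  2  2  2  2  2
 T  0  1  2  2  2  2  2  2  2
 C  0  1  2  3  3  3  3  3  3
 T  0  1  2  3  3  3  3  3  3
 A  0  1  2  3  4  4  4  4  4
 G  0  1  2  3  4  4  4  5  5
 C  0  1  2  3  4  5  5  5  5
 C  0  1  2  3  4  5  5  5  5
 G  0  1  2  3  4  5  5  6  6
 T  0  1  2  3  4  5  5  6  6
dp[12][8] = 6. One LCS (by backtracking along matches): CACAGG.

6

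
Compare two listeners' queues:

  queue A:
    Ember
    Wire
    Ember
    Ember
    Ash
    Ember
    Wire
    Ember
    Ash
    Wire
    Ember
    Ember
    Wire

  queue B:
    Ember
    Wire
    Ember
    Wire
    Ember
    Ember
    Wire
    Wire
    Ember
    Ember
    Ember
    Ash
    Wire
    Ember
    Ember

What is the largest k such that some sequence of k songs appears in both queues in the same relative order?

11

One common subsequence of length 11: Ember at queue A[1]=queue B[1]; then Wire at queue A[2]=queue B[2]; then Ember at queue A[3]=queue B[3]; then Ember at queue A[4]=queue B[5]; then Ember at queue A[6]=queue B[6]; then Wire at queue A[7]=queue B[8]; then Ember at queue A[8]=queue B[11]; then Ash at queue A[9]=queue B[12]; then Wire at queue A[10]=queue B[13]; then Ember at queue A[11]=queue B[14]; then Ember at queue A[12]=queue B[15]. dp[13][15] = 11 confirms this is the maximum.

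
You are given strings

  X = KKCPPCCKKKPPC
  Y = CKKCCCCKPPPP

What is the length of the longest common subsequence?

8

Taking K (X #1, Y #2), then K (X #2, Y #3), then C (X #3, Y #5), then C (X #6, Y #6), then C (X #7, Y #7), then K (X #8, Y #8), then P (X #11, Y #11), then P (X #12, Y #12) gives a common subsequence of length 8, and the DP table's final entry dp[13][12] is also 8, so no common subsequence is longer.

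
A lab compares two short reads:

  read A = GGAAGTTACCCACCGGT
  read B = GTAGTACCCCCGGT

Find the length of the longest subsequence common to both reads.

13

Pick G [1,1] → A [4,3] → G [5,4] → T [7,5] → A [8,6] → C [9,7] → C [10,8] → C [11,9] → C [13,10] → C [14,11] → G [15,12] → G [16,13] → T [17,14]; all 13 bases appear in both, in order. dp[17][14] = 13 confirms this is the maximum.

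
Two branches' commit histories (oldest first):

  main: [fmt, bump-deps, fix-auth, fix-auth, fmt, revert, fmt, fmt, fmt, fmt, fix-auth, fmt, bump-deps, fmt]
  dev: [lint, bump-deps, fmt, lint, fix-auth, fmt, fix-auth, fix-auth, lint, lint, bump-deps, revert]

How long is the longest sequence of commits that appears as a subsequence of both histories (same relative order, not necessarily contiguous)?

Taking fmt (main #1, dev #3), fix-auth (main #3, dev #5), fix-auth (main #4, dev #7), fix-auth (main #11, dev #8), bump-deps (main #13, dev #11) gives a common subsequence of length 5. Since dp[14][12] = 5, nothing longer is possible.

5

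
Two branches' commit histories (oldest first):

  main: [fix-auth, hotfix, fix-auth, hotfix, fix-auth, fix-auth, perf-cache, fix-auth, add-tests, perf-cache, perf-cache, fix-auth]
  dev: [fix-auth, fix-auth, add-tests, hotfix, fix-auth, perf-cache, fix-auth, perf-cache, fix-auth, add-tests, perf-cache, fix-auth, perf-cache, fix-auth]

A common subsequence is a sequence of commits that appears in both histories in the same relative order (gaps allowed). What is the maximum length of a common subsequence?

11

Pick fix-auth at main[1]=dev[1]; then fix-auth at main[3]=dev[2]; then hotfix at main[4]=dev[4]; then fix-auth at main[5]=dev[5]; then fix-auth at main[6]=dev[7]; then perf-cache at main[7]=dev[8]; then fix-auth at main[8]=dev[9]; then add-tests at main[9]=dev[10]; then perf-cache at main[10]=dev[11]; then perf-cache at main[11]=dev[13]; then fix-auth at main[12]=dev[14]; all 11 commits appear in both, in order. Since dp[12][14] = 11, nothing longer is possible.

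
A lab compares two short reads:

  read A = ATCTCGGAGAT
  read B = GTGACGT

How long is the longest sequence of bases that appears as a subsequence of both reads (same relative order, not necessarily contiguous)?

5

Taking T (read A #4, read B #2), G (read A #7, read B #3), A (read A #8, read B #4), G (read A #9, read B #6), T (read A #11, read B #7) gives a common subsequence of length 5. Since dp[11][7] = 5, nothing longer is possible.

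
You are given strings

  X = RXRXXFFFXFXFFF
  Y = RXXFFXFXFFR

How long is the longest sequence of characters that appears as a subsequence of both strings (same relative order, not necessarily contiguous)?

Taking R [3,1], X [4,2], X [5,3], F [7,4], F [8,5], X [9,6], F [10,7], X [11,8], F [12,9], F [13,10] gives a common subsequence of length 10, and the DP table's final entry dp[14][11] is also 10, so no common subsequence is longer.

10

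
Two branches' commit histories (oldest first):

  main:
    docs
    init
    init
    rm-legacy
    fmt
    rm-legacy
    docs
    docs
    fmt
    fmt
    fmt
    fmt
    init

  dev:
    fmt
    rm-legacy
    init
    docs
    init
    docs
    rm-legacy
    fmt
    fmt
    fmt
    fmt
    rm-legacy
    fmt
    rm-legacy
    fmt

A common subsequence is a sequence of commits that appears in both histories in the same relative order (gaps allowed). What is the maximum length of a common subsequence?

One common subsequence of length 8: docs [1,4], init [2,5], rm-legacy [4,7], fmt [5,9], fmt [9,10], fmt [10,11], fmt [11,13], fmt [12,15]. dp[13][15] = 8 confirms this is the maximum.

8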